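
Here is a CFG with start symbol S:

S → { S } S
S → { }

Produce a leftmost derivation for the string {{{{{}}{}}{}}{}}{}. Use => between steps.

S => {S}S => {{S}S}S => {{{S}S}S}S => {{{{S}S}S}S}S => {{{{{}}S}S}S}S => {{{{{}}{}}S}S}S => {{{{{}}{}}{}}S}S => {{{{{}}{}}{}}{}}S => {{{{{}}{}}{}}{}}{}

S => {S}S   [S → { S } S]
{S}S => {{S}S}S   [S → { S } S]
{{S}S}S => {{{S}S}S}S   [S → { S } S]
{{{S}S}S}S => {{{{S}S}S}S}S   [S → { S } S]
{{{{S}S}S}S}S => {{{{{}}S}S}S}S   [S → { }]
{{{{{}}S}S}S}S => {{{{{}}{}}S}S}S   [S → { }]
{{{{{}}{}}S}S}S => {{{{{}}{}}{}}S}S   [S → { }]
{{{{{}}{}}{}}S}S => {{{{{}}{}}{}}{}}S   [S → { }]
{{{{{}}{}}{}}{}}S => {{{{{}}{}}{}}{}}{}   [S → { }]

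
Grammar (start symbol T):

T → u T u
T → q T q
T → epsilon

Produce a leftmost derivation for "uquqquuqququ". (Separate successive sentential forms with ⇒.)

T ⇒ uTu ⇒ uqTqu ⇒ uquTuqu ⇒ uquqTququ ⇒ uquqqTqququ ⇒ uquqquTuqququ ⇒ uquqquuqququ

T ⇒ uTu   [T → u T u]
uTu ⇒ uqTqu   [T → q T q]
uqTqu ⇒ uquTuqu   [T → u T u]
uquTuqu ⇒ uquqTququ   [T → q T q]
uquqTququ ⇒ uquqqTqququ   [T → q T q]
uquqqTqququ ⇒ uquqquTuqququ   [T → u T u]
uquqquTuqququ ⇒ uquqquuqququ   [T → epsilon]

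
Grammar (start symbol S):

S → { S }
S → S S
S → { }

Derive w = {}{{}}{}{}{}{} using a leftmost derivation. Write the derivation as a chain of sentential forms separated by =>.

S => SS   [S → S S]
SS => {}S   [S → { }]
{}S => {}SS   [S → S S]
{}SS => {}SSS   [S → S S]
{}SSS => {}SSSS   [S → S S]
{}SSSS => {}{S}SSS   [S → { S }]
{}{S}SSS => {}{{}}SSS   [S → { }]
{}{{}}SSS => {}{{}}SSSS   [S → S S]
{}{{}}SSSS => {}{{}}{}SSS   [S → { }]
{}{{}}{}SSS => {}{{}}{}{}SS   [S → { }]
{}{{}}{}{}SS => {}{{}}{}{}{}S   [S → { }]
{}{{}}{}{}{}S => {}{{}}{}{}{}{}   [S → { }]

S => SS => {}S => {}SS => {}SSS => {}SSSS => {}{S}SSS => {}{{}}SSS => {}{{}}SSSS => {}{{}}{}SSS => {}{{}}{}{}SS => {}{{}}{}{}{}S => {}{{}}{}{}{}{}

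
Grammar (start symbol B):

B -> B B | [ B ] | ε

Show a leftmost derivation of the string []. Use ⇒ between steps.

B ⇒ BB ⇒ BBB ⇒ [B]BB ⇒ []BB ⇒ []B ⇒ []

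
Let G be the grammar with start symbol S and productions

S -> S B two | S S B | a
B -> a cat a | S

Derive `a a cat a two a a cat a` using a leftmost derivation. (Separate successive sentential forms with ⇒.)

S ⇒ S S B ⇒ S B two S B ⇒ a B two S B ⇒ a a cat a two S B ⇒ a a cat a two a B ⇒ a a cat a two a a cat a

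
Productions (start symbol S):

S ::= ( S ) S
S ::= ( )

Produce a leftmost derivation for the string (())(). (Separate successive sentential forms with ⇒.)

S ⇒ (S)S   [S ::= ( S ) S]
(S)S ⇒ (())S   [S ::= ( )]
(())S ⇒ (())()   [S ::= ( )]

S⇒(S)S⇒(())S⇒(())()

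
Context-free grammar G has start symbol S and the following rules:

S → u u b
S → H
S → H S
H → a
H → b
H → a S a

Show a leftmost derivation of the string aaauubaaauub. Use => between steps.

S => HS => aSaS => aHaS => aaSaaS => aaHaaS => aaaSaaaS => aaauubaaaS => aaauubaaauub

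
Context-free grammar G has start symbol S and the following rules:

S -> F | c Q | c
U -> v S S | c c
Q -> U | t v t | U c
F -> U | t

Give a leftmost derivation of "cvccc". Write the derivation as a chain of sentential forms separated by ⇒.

S ⇒ cQ   [S -> c Q]
cQ ⇒ cUc   [Q -> U c]
cUc ⇒ cvSSc   [U -> v S S]
cvSSc ⇒ cvcSc   [S -> c]
cvcSc ⇒ cvccc   [S -> c]

S ⇒ cQ ⇒ cUc ⇒ cvSSc ⇒ cvcSc ⇒ cvccc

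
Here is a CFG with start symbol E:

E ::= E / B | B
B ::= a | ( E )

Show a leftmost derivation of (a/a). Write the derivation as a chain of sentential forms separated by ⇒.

E ⇒ B   [E ::= B]
B ⇒ (E)   [B ::= ( E )]
(E) ⇒ (E/B)   [E ::= E / B]
(E/B) ⇒ (B/B)   [E ::= B]
(B/B) ⇒ (a/B)   [B ::= a]
(a/B) ⇒ (a/a)   [B ::= a]

E ⇒ B ⇒ (E) ⇒ (E/B) ⇒ (B/B) ⇒ (a/B) ⇒ (a/a)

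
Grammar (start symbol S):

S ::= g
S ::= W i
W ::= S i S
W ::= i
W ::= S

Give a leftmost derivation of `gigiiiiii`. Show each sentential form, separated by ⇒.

S ⇒ Wi ⇒ SiSi ⇒ WiiSi ⇒ SiSiiSi ⇒ giSiiSi ⇒ giWiiiSi ⇒ giSiiiSi ⇒ gigiiiSi ⇒ gigiiiWii ⇒ gigiiiiii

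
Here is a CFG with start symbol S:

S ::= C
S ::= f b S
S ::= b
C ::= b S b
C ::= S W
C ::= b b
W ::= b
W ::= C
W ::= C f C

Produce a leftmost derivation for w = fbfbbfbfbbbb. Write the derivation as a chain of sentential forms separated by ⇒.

S⇒fbS⇒fbfbS⇒fbfbC⇒fbfbbSb⇒fbfbbfbSb⇒fbfbbfbfbSb⇒fbfbbfbfbCb⇒fbfbbfbfbSWb⇒fbfbbfbfbbWb⇒fbfbbfbfbbbb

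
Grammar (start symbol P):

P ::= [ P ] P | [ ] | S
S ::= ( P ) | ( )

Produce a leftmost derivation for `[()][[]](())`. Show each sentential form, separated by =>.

P => [P]P => [S]P => [()]P => [()][P]P => [()][[]]P => [()][[]]S => [()][[]](P) => [()][[]](S) => [()][[]](())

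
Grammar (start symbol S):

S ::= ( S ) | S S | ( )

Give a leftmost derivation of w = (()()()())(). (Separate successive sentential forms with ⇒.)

S ⇒ SS   [S ::= S S]
SS ⇒ (S)S   [S ::= ( S )]
(S)S ⇒ (SS)S   [S ::= S S]
(SS)S ⇒ (SSS)S   [S ::= S S]
(SSS)S ⇒ (()SS)S   [S ::= ( )]
(()SS)S ⇒ (()SSS)S   [S ::= S S]
(()SSS)S ⇒ (()()SS)S   [S ::= ( )]
(()()SS)S ⇒ (()()()S)S   [S ::= ( )]
(()()()S)S ⇒ (()()()())S   [S ::= ( )]
(()()()())S ⇒ (()()()())()   [S ::= ( )]

S⇒SS⇒(S)S⇒(SS)S⇒(SSS)S⇒(()SS)S⇒(()SSS)S⇒(()()SS)S⇒(()()()S)S⇒(()()()())S⇒(()()()())()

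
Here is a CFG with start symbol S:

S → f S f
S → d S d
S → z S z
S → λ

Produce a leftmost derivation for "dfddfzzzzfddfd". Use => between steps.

S => dSd => dfSfd => dfdSdfd => dfddSddfd => dfddfSfddfd => dfddfzSzfddfd => dfddfzzSzzfddfd => dfddfzzzzfddfd

S => dSd   [S → d S d]
dSd => dfSfd   [S → f S f]
dfSfd => dfdSdfd   [S → d S d]
dfdSdfd => dfddSddfd   [S → d S d]
dfddSddfd => dfddfSfddfd   [S → f S f]
dfddfSfddfd => dfddfzSzfddfd   [S → z S z]
dfddfzSzfddfd => dfddfzzSzzfddfd   [S → z S z]
dfddfzzSzzfddfd => dfddfzzzzfddfd   [S → λ]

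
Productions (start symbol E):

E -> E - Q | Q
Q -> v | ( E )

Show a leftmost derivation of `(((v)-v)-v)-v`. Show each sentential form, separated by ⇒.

E ⇒ E-Q ⇒ Q-Q ⇒ (E)-Q ⇒ (E-Q)-Q ⇒ (Q-Q)-Q ⇒ ((E)-Q)-Q ⇒ ((E-Q)-Q)-Q ⇒ ((Q-Q)-Q)-Q ⇒ (((E)-Q)-Q)-Q ⇒ (((Q)-Q)-Q)-Q ⇒ (((v)-Q)-Q)-Q ⇒ (((v)-v)-Q)-Q ⇒ (((v)-v)-v)-Q ⇒ (((v)-v)-v)-v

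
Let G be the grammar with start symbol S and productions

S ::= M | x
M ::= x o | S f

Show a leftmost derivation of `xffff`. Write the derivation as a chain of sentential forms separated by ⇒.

S ⇒ M ⇒ Sf ⇒ Mf ⇒ Sff ⇒ Mff ⇒ Sfff ⇒ Mfff ⇒ Sffff ⇒ xffff

S ⇒ M   [S ::= M]
M ⇒ Sf   [M ::= S f]
Sf ⇒ Mf   [S ::= M]
Mf ⇒ Sff   [M ::= S f]
Sff ⇒ Mff   [S ::= M]
Mff ⇒ Sfff   [M ::= S f]
Sfff ⇒ Mfff   [S ::= M]
Mfff ⇒ Sffff   [M ::= S f]
Sffff ⇒ xffff   [S ::= x]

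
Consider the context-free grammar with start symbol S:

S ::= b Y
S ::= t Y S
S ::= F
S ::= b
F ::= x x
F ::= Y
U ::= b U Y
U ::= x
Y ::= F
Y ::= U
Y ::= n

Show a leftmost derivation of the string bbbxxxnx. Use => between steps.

S => F   [S ::= F]
F => Y   [F ::= Y]
Y => U   [Y ::= U]
U => bUY   [U ::= b U Y]
bUY => bbUYY   [U ::= b U Y]
bbUYY => bbbUYYY   [U ::= b U Y]
bbbUYYY => bbbxYYY   [U ::= x]
bbbxYYY => bbbxFYY   [Y ::= F]
bbbxFYY => bbbxxxYY   [F ::= x x]
bbbxxxYY => bbbxxxnY   [Y ::= n]
bbbxxxnY => bbbxxxnU   [Y ::= U]
bbbxxxnU => bbbxxxnx   [U ::= x]

S => F => Y => U => bUY => bbUYY => bbbUYYY => bbbxYYY => bbbxFYY => bbbxxxYY => bbbxxxnY => bbbxxxnU => bbbxxxnx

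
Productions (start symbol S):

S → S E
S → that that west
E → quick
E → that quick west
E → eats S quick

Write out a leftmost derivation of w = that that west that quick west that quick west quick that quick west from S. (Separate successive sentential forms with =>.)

S => S E => S E E => S E E E => S E E E E => that that west E E E E => that that west that quick west E E E => that that west that quick west that quick west E E => that that west that quick west that quick west quick E => that that west that quick west that quick west quick that quick west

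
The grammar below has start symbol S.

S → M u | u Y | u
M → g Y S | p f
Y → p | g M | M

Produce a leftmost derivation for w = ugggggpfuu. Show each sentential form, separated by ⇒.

S ⇒ uY ⇒ ugM ⇒ uggYS ⇒ ugggMS ⇒ uggggYSS ⇒ ugggggMSS ⇒ ugggggpfSS ⇒ ugggggpfuS ⇒ ugggggpfuu

S ⇒ uY   [S → u Y]
uY ⇒ ugM   [Y → g M]
ugM ⇒ uggYS   [M → g Y S]
uggYS ⇒ ugggMS   [Y → g M]
ugggMS ⇒ uggggYSS   [M → g Y S]
uggggYSS ⇒ ugggggMSS   [Y → g M]
ugggggMSS ⇒ ugggggpfSS   [M → p f]
ugggggpfSS ⇒ ugggggpfuS   [S → u]
ugggggpfuS ⇒ ugggggpfuu   [S → u]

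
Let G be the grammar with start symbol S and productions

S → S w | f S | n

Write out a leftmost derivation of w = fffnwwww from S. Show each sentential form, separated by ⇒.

S ⇒ Sw ⇒ Sww ⇒ fSww ⇒ fSwww ⇒ ffSwww ⇒ fffSwww ⇒ fffSwwww ⇒ fffnwwww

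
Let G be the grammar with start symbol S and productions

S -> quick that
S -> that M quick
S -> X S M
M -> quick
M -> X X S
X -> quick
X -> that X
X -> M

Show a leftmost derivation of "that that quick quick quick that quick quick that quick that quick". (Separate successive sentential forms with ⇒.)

S ⇒ X S M   [S -> X S M]
X S M ⇒ that X S M   [X -> that X]
that X S M ⇒ that M S M   [X -> M]
that M S M ⇒ that X X S S M   [M -> X X S]
that X X S S M ⇒ that M X S S M   [X -> M]
that M X S S M ⇒ that X X S X S S M   [M -> X X S]
that X X S X S S M ⇒ that that X X S X S S M   [X -> that X]
that that X X S X S S M ⇒ that that quick X S X S S M   [X -> quick]
that that quick X S X S S M ⇒ that that quick quick S X S S M   [X -> quick]
that that quick quick S X S S M ⇒ that that quick quick quick that X S S M   [S -> quick that]
that that quick quick quick that X S S M ⇒ that that quick quick quick that quick S S M   [X -> quick]
that that quick quick quick that quick S S M ⇒ that that quick quick quick that quick quick that S M   [S -> quick that]
that that quick quick quick that quick quick that S M ⇒ that that quick quick quick that quick quick that quick that M   [S -> quick that]
that that quick quick quick that quick quick that quick that M ⇒ that that quick quick quick that quick quick that quick that quick   [M -> quick]

S ⇒ X S M ⇒ that X S M ⇒ that M S M ⇒ that X X S S M ⇒ that M X S S M ⇒ that X X S X S S M ⇒ that that X X S X S S M ⇒ that that quick X S X S S M ⇒ that that quick quick S X S S M ⇒ that that quick quick quick that X S S M ⇒ that that quick quick quick that quick S S M ⇒ that that quick quick quick that quick quick that S M ⇒ that that quick quick quick that quick quick that quick that M ⇒ that that quick quick quick that quick quick that quick that quick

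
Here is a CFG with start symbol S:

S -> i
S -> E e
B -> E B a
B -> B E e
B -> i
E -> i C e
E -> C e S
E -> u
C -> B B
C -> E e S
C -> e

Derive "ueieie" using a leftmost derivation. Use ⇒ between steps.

S ⇒ Ee   [S -> E e]
Ee ⇒ CeSe   [E -> C e S]
CeSe ⇒ EeSeSe   [C -> E e S]
EeSeSe ⇒ ueSeSe   [E -> u]
ueSeSe ⇒ ueieSe   [S -> i]
ueieSe ⇒ ueieie   [S -> i]

S⇒Ee⇒CeSe⇒EeSeSe⇒ueSeSe⇒ueieSe⇒ueieie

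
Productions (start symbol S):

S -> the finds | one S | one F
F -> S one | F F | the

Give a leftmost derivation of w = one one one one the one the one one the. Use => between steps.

S => one S => one one S => one one one F => one one one F F => one one one S one F => one one one one F one F => one one one one F F one F => one one one one the F one F => one one one one the S one one F => one one one one the one F one one F => one one one one the one the one one F => one one one one the one the one one the

S => one S   [S -> one S]
one S => one one S   [S -> one S]
one one S => one one one F   [S -> one F]
one one one F => one one one F F   [F -> F F]
one one one F F => one one one S one F   [F -> S one]
one one one S one F => one one one one F one F   [S -> one F]
one one one one F one F => one one one one F F one F   [F -> F F]
one one one one F F one F => one one one one the F one F   [F -> the]
one one one one the F one F => one one one one the S one one F   [F -> S one]
one one one one the S one one F => one one one one the one F one one F   [S -> one F]
one one one one the one F one one F => one one one one the one the one one F   [F -> the]
one one one one the one the one one F => one one one one the one the one one the   [F -> the]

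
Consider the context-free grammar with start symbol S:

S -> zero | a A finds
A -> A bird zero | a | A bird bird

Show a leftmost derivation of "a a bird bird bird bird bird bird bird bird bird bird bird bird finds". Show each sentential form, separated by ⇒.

S ⇒ a A finds ⇒ a A bird bird finds ⇒ a A bird bird bird bird finds ⇒ a A bird bird bird bird bird bird finds ⇒ a A bird bird bird bird bird bird bird bird finds ⇒ a A bird bird bird bird bird bird bird bird bird bird finds ⇒ a A bird bird bird bird bird bird bird bird bird bird bird bird finds ⇒ a a bird bird bird bird bird bird bird bird bird bird bird bird finds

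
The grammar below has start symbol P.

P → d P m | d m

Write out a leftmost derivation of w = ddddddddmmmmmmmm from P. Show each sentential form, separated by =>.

P => dPm => ddPmm => dddPmmm => ddddPmmmm => dddddPmmmmm => ddddddPmmmmmm => dddddddPmmmmmmm => ddddddddmmmmmmmm

P => dPm   [P → d P m]
dPm => ddPmm   [P → d P m]
ddPmm => dddPmmm   [P → d P m]
dddPmmm => ddddPmmmm   [P → d P m]
ddddPmmmm => dddddPmmmmm   [P → d P m]
dddddPmmmmm => ddddddPmmmmmm   [P → d P m]
ddddddPmmmmmm => dddddddPmmmmmmm   [P → d P m]
dddddddPmmmmmmm => ddddddddmmmmmmmm   [P → d m]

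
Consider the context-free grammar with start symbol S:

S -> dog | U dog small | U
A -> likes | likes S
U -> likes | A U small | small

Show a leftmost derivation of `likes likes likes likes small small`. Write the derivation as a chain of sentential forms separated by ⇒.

S ⇒ U   [S -> U]
U ⇒ A U small   [U -> A U small]
A U small ⇒ likes S U small   [A -> likes S]
likes S U small ⇒ likes U U small   [S -> U]
likes U U small ⇒ likes likes U small   [U -> likes]
likes likes U small ⇒ likes likes A U small small   [U -> A U small]
likes likes A U small small ⇒ likes likes likes U small small   [A -> likes]
likes likes likes U small small ⇒ likes likes likes likes small small   [U -> likes]

S ⇒ U ⇒ A U small ⇒ likes S U small ⇒ likes U U small ⇒ likes likes U small ⇒ likes likes A U small small ⇒ likes likes likes U small small ⇒ likes likes likes likes small small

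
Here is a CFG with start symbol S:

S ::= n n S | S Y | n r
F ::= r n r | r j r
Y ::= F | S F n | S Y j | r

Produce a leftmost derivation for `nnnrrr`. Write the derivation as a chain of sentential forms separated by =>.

S => SY   [S ::= S Y]
SY => nnSY   [S ::= n n S]
nnSY => nnSYY   [S ::= S Y]
nnSYY => nnnrYY   [S ::= n r]
nnnrYY => nnnrrY   [Y ::= r]
nnnrrY => nnnrrr   [Y ::= r]

S => SY => nnSY => nnSYY => nnnrYY => nnnrrY => nnnrrr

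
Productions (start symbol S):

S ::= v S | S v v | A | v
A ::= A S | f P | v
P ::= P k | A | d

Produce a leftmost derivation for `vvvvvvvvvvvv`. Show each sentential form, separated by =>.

S => Svv => Svvvv => Svvvvvv => Avvvvvv => ASvvvvvv => ASSvvvvvv => vSSvvvvvv => vSvvSvvvvvv => vAvvSvvvvvv => vvvvSvvvvvv => vvvvvSvvvvvv => vvvvvvvvvvvv

S => Svv   [S ::= S v v]
Svv => Svvvv   [S ::= S v v]
Svvvv => Svvvvvv   [S ::= S v v]
Svvvvvv => Avvvvvv   [S ::= A]
Avvvvvv => ASvvvvvv   [A ::= A S]
ASvvvvvv => ASSvvvvvv   [A ::= A S]
ASSvvvvvv => vSSvvvvvv   [A ::= v]
vSSvvvvvv => vSvvSvvvvvv   [S ::= S v v]
vSvvSvvvvvv => vAvvSvvvvvv   [S ::= A]
vAvvSvvvvvv => vvvvSvvvvvv   [A ::= v]
vvvvSvvvvvv => vvvvvSvvvvvv   [S ::= v S]
vvvvvSvvvvvv => vvvvvvvvvvvv   [S ::= v]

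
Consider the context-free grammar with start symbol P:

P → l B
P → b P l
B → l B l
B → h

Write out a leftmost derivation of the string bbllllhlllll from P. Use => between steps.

P=>bPl=>bbPll=>bblBll=>bbllBlll=>bblllBllll=>bbllllBlllll=>bbllllhlllll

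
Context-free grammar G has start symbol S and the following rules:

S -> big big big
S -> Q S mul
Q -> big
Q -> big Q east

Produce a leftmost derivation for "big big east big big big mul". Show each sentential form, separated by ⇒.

S ⇒ Q S mul ⇒ big Q east S mul ⇒ big big east S mul ⇒ big big east big big big mul

S ⇒ Q S mul   [S -> Q S mul]
Q S mul ⇒ big Q east S mul   [Q -> big Q east]
big Q east S mul ⇒ big big east S mul   [Q -> big]
big big east S mul ⇒ big big east big big big mul   [S -> big big big]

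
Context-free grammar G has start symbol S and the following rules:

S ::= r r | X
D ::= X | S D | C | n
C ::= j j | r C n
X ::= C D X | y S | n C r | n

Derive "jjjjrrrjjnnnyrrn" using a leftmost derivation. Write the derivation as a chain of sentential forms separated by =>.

S => X   [S ::= X]
X => CDX   [X ::= C D X]
CDX => jjDX   [C ::= j j]
jjDX => jjCX   [D ::= C]
jjCX => jjjjX   [C ::= j j]
jjjjX => jjjjCDX   [X ::= C D X]
jjjjCDX => jjjjrCnDX   [C ::= r C n]
jjjjrCnDX => jjjjrrCnnDX   [C ::= r C n]
jjjjrrCnnDX => jjjjrrrCnnnDX   [C ::= r C n]
jjjjrrrCnnnDX => jjjjrrrjjnnnDX   [C ::= j j]
jjjjrrrjjnnnDX => jjjjrrrjjnnnXX   [D ::= X]
jjjjrrrjjnnnXX => jjjjrrrjjnnnySX   [X ::= y S]
jjjjrrrjjnnnySX => jjjjrrrjjnnnyrrX   [S ::= r r]
jjjjrrrjjnnnyrrX => jjjjrrrjjnnnyrrn   [X ::= n]

S => X => CDX => jjDX => jjCX => jjjjX => jjjjCDX => jjjjrCnDX => jjjjrrCnnDX => jjjjrrrCnnnDX => jjjjrrrjjnnnDX => jjjjrrrjjnnnXX => jjjjrrrjjnnnySX => jjjjrrrjjnnnyrrX => jjjjrrrjjnnnyrrn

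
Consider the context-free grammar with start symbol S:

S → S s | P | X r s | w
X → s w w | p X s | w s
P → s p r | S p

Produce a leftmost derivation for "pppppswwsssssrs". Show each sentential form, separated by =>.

S => Xrs => pXsrs => ppXssrs => pppXsssrs => ppppXssssrs => pppppXsssssrs => pppppswwsssssrs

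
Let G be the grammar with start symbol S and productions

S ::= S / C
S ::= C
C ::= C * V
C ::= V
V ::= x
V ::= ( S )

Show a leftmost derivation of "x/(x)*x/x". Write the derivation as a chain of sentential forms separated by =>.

S => S/C => S/C/C => C/C/C => V/C/C => x/C/C => x/C*V/C => x/V*V/C => x/(S)*V/C => x/(C)*V/C => x/(V)*V/C => x/(x)*V/C => x/(x)*x/C => x/(x)*x/V => x/(x)*x/x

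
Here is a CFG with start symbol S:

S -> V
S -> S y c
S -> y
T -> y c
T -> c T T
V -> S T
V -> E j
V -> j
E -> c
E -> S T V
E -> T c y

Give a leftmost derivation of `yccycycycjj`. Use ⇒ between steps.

S ⇒ V ⇒ Ej ⇒ STVj ⇒ yTVj ⇒ ycTTVj ⇒ yccTTTVj ⇒ yccycTTVj ⇒ yccycycTVj ⇒ yccycycycVj ⇒ yccycycycjj

S ⇒ V   [S -> V]
V ⇒ Ej   [V -> E j]
Ej ⇒ STVj   [E -> S T V]
STVj ⇒ yTVj   [S -> y]
yTVj ⇒ ycTTVj   [T -> c T T]
ycTTVj ⇒ yccTTTVj   [T -> c T T]
yccTTTVj ⇒ yccycTTVj   [T -> y c]
yccycTTVj ⇒ yccycycTVj   [T -> y c]
yccycycTVj ⇒ yccycycycVj   [T -> y c]
yccycycycVj ⇒ yccycycycjj   [V -> j]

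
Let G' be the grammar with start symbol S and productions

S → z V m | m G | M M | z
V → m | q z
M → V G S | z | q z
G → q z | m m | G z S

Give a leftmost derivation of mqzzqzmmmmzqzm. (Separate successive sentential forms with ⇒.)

S ⇒ MM   [S → M M]
MM ⇒ VGSM   [M → V G S]
VGSM ⇒ mGSM   [V → m]
mGSM ⇒ mqzSM   [G → q z]
mqzSM ⇒ mqzzVmM   [S → z V m]
mqzzVmM ⇒ mqzzqzmM   [V → q z]
mqzzqzmM ⇒ mqzzqzmVGS   [M → V G S]
mqzzqzmVGS ⇒ mqzzqzmmGS   [V → m]
mqzzqzmmGS ⇒ mqzzqzmmmmS   [G → m m]
mqzzqzmmmmS ⇒ mqzzqzmmmmzVm   [S → z V m]
mqzzqzmmmmzVm ⇒ mqzzqzmmmmzqzm   [V → q z]

S⇒MM⇒VGSM⇒mGSM⇒mqzSM⇒mqzzVmM⇒mqzzqzmM⇒mqzzqzmVGS⇒mqzzqzmmGS⇒mqzzqzmmmmS⇒mqzzqzmmmmzVm⇒mqzzqzmmmmzqzm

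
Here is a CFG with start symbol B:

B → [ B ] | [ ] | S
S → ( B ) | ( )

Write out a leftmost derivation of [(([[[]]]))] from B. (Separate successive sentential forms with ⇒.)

B ⇒ [B]   [B → [ B ]]
[B] ⇒ [S]   [B → S]
[S] ⇒ [(B)]   [S → ( B )]
[(B)] ⇒ [(S)]   [B → S]
[(S)] ⇒ [((B))]   [S → ( B )]
[((B))] ⇒ [(([B]))]   [B → [ B ]]
[(([B]))] ⇒ [(([[B]]))]   [B → [ B ]]
[(([[B]]))] ⇒ [(([[[]]]))]   [B → [ ]]

B ⇒ [B] ⇒ [S] ⇒ [(B)] ⇒ [(S)] ⇒ [((B))] ⇒ [(([B]))] ⇒ [(([[B]]))] ⇒ [(([[[]]]))]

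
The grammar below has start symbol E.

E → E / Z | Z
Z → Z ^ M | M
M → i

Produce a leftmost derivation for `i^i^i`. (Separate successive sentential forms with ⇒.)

E ⇒ Z ⇒ Z^M ⇒ Z^M^M ⇒ M^M^M ⇒ i^M^M ⇒ i^i^M ⇒ i^i^i

E ⇒ Z   [E → Z]
Z ⇒ Z^M   [Z → Z ^ M]
Z^M ⇒ Z^M^M   [Z → Z ^ M]
Z^M^M ⇒ M^M^M   [Z → M]
M^M^M ⇒ i^M^M   [M → i]
i^M^M ⇒ i^i^M   [M → i]
i^i^M ⇒ i^i^i   [M → i]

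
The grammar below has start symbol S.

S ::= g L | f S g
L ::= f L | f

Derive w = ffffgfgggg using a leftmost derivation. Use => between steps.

S=>fSg=>ffSgg=>fffSggg=>ffffSgggg=>ffffgLgggg=>ffffgfgggg

S => fSg   [S ::= f S g]
fSg => ffSgg   [S ::= f S g]
ffSgg => fffSggg   [S ::= f S g]
fffSggg => ffffSgggg   [S ::= f S g]
ffffSgggg => ffffgLgggg   [S ::= g L]
ffffgLgggg => ffffgfgggg   [L ::= f]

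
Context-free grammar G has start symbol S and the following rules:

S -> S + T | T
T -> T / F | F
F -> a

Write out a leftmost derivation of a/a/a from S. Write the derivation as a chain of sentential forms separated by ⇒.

S ⇒ T ⇒ T/F ⇒ T/F/F ⇒ F/F/F ⇒ a/F/F ⇒ a/a/F ⇒ a/a/a

S ⇒ T   [S -> T]
T ⇒ T/F   [T -> T / F]
T/F ⇒ T/F/F   [T -> T / F]
T/F/F ⇒ F/F/F   [T -> F]
F/F/F ⇒ a/F/F   [F -> a]
a/F/F ⇒ a/a/F   [F -> a]
a/a/F ⇒ a/a/a   [F -> a]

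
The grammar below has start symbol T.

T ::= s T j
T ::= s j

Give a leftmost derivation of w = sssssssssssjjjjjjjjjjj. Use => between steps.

T => sTj   [T ::= s T j]
sTj => ssTjj   [T ::= s T j]
ssTjj => sssTjjj   [T ::= s T j]
sssTjjj => ssssTjjjj   [T ::= s T j]
ssssTjjjj => sssssTjjjjj   [T ::= s T j]
sssssTjjjjj => ssssssTjjjjjj   [T ::= s T j]
ssssssTjjjjjj => sssssssTjjjjjjj   [T ::= s T j]
sssssssTjjjjjjj => ssssssssTjjjjjjjj   [T ::= s T j]
ssssssssTjjjjjjjj => sssssssssTjjjjjjjjj   [T ::= s T j]
sssssssssTjjjjjjjjj => ssssssssssTjjjjjjjjjj   [T ::= s T j]
ssssssssssTjjjjjjjjjj => sssssssssssjjjjjjjjjjj   [T ::= s j]

T=>sTj=>ssTjj=>sssTjjj=>ssssTjjjj=>sssssTjjjjj=>ssssssTjjjjjj=>sssssssTjjjjjjj=>ssssssssTjjjjjjjj=>sssssssssTjjjjjjjjj=>ssssssssssTjjjjjjjjjj=>sssssssssssjjjjjjjjjjj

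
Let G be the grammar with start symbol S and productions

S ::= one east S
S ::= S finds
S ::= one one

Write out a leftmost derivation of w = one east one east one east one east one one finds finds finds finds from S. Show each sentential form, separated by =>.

S => S finds => one east S finds => one east one east S finds => one east one east one east S finds => one east one east one east one east S finds => one east one east one east one east S finds finds => one east one east one east one east S finds finds finds => one east one east one east one east S finds finds finds finds => one east one east one east one east one one finds finds finds finds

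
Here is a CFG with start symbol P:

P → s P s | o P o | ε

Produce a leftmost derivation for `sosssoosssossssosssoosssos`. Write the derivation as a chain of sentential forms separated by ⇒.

P ⇒ sPs ⇒ soPos ⇒ sosPsos ⇒ sossPssos ⇒ sosssPsssos ⇒ sosssoPosssos ⇒ sosssooPoosssos ⇒ sosssoosPsoosssos ⇒ sosssoossPssoosssos ⇒ sosssoosssPsssoosssos ⇒ sosssoosssoPosssoosssos ⇒ sosssoosssosPsosssoosssos ⇒ sosssoosssossPssosssoosssos ⇒ sosssoosssossssosssoosssos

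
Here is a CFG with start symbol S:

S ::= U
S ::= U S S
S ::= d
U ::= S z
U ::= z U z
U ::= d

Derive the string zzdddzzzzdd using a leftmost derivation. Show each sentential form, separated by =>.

S => USS   [S ::= U S S]
USS => zUzSS   [U ::= z U z]
zUzSS => zzUzzSS   [U ::= z U z]
zzUzzSS => zzSzzzSS   [U ::= S z]
zzSzzzSS => zzUzzzSS   [S ::= U]
zzUzzzSS => zzSzzzzSS   [U ::= S z]
zzSzzzzSS => zzUSSzzzzSS   [S ::= U S S]
zzUSSzzzzSS => zzdSSzzzzSS   [U ::= d]
zzdSSzzzzSS => zzddSzzzzSS   [S ::= d]
zzddSzzzzSS => zzdddzzzzSS   [S ::= d]
zzdddzzzzSS => zzdddzzzzdS   [S ::= d]
zzdddzzzzdS => zzdddzzzzdd   [S ::= d]

S=>USS=>zUzSS=>zzUzzSS=>zzSzzzSS=>zzUzzzSS=>zzSzzzzSS=>zzUSSzzzzSS=>zzdSSzzzzSS=>zzddSzzzzSS=>zzdddzzzzSS=>zzdddzzzzdS=>zzdddzzzzdd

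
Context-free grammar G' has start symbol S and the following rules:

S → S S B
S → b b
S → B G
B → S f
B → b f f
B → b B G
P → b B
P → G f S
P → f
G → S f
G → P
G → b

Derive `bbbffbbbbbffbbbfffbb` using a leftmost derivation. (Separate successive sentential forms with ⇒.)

S ⇒ BG ⇒ bBGG ⇒ bbBGGG ⇒ bbbffGGG ⇒ bbbffSfGG ⇒ bbbffSSBfGG ⇒ bbbffSSBSBfGG ⇒ bbbffbbSBSBfGG ⇒ bbbffbbbbBSBfGG ⇒ bbbffbbbbbffSBfGG ⇒ bbbffbbbbbffbbBfGG ⇒ bbbffbbbbbffbbbfffGG ⇒ bbbffbbbbbffbbbfffbG ⇒ bbbffbbbbbffbbbfffbb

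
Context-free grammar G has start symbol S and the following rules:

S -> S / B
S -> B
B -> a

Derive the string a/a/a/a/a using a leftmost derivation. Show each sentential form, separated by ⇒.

S⇒S/B⇒S/B/B⇒S/B/B/B⇒S/B/B/B/B⇒B/B/B/B/B⇒a/B/B/B/B⇒a/a/B/B/B⇒a/a/a/B/B⇒a/a/a/a/B⇒a/a/a/a/a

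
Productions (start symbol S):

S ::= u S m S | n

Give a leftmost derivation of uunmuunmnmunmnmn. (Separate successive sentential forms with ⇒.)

S ⇒ uSmS ⇒ uuSmSmS ⇒ uunmSmS ⇒ uunmuSmSmS ⇒ uunmuuSmSmSmS ⇒ uunmuunmSmSmS ⇒ uunmuunmnmSmS ⇒ uunmuunmnmuSmSmS ⇒ uunmuunmnmunmSmS ⇒ uunmuunmnmunmnmS ⇒ uunmuunmnmunmnmn

S ⇒ uSmS   [S ::= u S m S]
uSmS ⇒ uuSmSmS   [S ::= u S m S]
uuSmSmS ⇒ uunmSmS   [S ::= n]
uunmSmS ⇒ uunmuSmSmS   [S ::= u S m S]
uunmuSmSmS ⇒ uunmuuSmSmSmS   [S ::= u S m S]
uunmuuSmSmSmS ⇒ uunmuunmSmSmS   [S ::= n]
uunmuunmSmSmS ⇒ uunmuunmnmSmS   [S ::= n]
uunmuunmnmSmS ⇒ uunmuunmnmuSmSmS   [S ::= u S m S]
uunmuunmnmuSmSmS ⇒ uunmuunmnmunmSmS   [S ::= n]
uunmuunmnmunmSmS ⇒ uunmuunmnmunmnmS   [S ::= n]
uunmuunmnmunmnmS ⇒ uunmuunmnmunmnmn   [S ::= n]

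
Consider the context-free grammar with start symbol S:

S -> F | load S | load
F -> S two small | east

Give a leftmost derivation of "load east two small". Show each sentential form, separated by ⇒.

S ⇒ F ⇒ S two small ⇒ load S two small ⇒ load F two small ⇒ load east two small

S ⇒ F   [S -> F]
F ⇒ S two small   [F -> S two small]
S two small ⇒ load S two small   [S -> load S]
load S two small ⇒ load F two small   [S -> F]
load F two small ⇒ load east two small   [F -> east]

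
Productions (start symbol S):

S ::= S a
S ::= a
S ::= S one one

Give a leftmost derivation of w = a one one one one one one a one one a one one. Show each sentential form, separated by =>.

S => S one one => S a one one => S one one a one one => S a one one a one one => S one one a one one a one one => S one one one one a one one a one one => S one one one one one one a one one a one one => a one one one one one one a one one a one one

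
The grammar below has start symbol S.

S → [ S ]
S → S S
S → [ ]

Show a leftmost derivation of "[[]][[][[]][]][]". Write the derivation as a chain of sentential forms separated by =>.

S => SS => [S]S => [[]]S => [[]]SS => [[]][S]S => [[]][SS]S => [[]][SSS]S => [[]][[]SS]S => [[]][[][S]S]S => [[]][[][[]]S]S => [[]][[][[]][]]S => [[]][[][[]][]][]

S => SS   [S → S S]
SS => [S]S   [S → [ S ]]
[S]S => [[]]S   [S → [ ]]
[[]]S => [[]]SS   [S → S S]
[[]]SS => [[]][S]S   [S → [ S ]]
[[]][S]S => [[]][SS]S   [S → S S]
[[]][SS]S => [[]][SSS]S   [S → S S]
[[]][SSS]S => [[]][[]SS]S   [S → [ ]]
[[]][[]SS]S => [[]][[][S]S]S   [S → [ S ]]
[[]][[][S]S]S => [[]][[][[]]S]S   [S → [ ]]
[[]][[][[]]S]S => [[]][[][[]][]]S   [S → [ ]]
[[]][[][[]][]]S => [[]][[][[]][]][]   [S → [ ]]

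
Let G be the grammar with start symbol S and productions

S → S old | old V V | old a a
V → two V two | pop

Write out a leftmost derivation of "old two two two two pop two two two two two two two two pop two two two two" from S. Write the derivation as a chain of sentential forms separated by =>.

S => old V V   [S → old V V]
old V V => old two V two V   [V → two V two]
old two V two V => old two two V two two V   [V → two V two]
old two two V two two V => old two two two V two two two V   [V → two V two]
old two two two V two two two V => old two two two two V two two two two V   [V → two V two]
old two two two two V two two two two V => old two two two two pop two two two two V   [V → pop]
old two two two two pop two two two two V => old two two two two pop two two two two two V two   [V → two V two]
old two two two two pop two two two two two V two => old two two two two pop two two two two two two V two two   [V → two V two]
old two two two two pop two two two two two two V two two => old two two two two pop two two two two two two two V two two two   [V → two V two]
old two two two two pop two two two two two two two V two two two => old two two two two pop two two two two two two two two V two two two two   [V → two V two]
old two two two two pop two two two two two two two two V two two two two => old two two two two pop two two two two two two two two pop two two two two   [V → pop]

S => old V V => old two V two V => old two two V two two V => old two two two V two two two V => old two two two two V two two two two V => old two two two two pop two two two two V => old two two two two pop two two two two two V two => old two two two two pop two two two two two two V two two => old two two two two pop two two two two two two two V two two two => old two two two two pop two two two two two two two two V two two two two => old two two two two pop two two two two two two two two pop two two two two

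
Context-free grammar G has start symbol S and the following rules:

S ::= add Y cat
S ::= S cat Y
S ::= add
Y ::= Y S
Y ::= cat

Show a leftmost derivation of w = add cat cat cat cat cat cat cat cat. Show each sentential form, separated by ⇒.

S ⇒ S cat Y ⇒ S cat Y cat Y ⇒ S cat Y cat Y cat Y ⇒ S cat Y cat Y cat Y cat Y ⇒ add cat Y cat Y cat Y cat Y ⇒ add cat cat cat Y cat Y cat Y ⇒ add cat cat cat cat cat Y cat Y ⇒ add cat cat cat cat cat cat cat Y ⇒ add cat cat cat cat cat cat cat cat

S ⇒ S cat Y   [S ::= S cat Y]
S cat Y ⇒ S cat Y cat Y   [S ::= S cat Y]
S cat Y cat Y ⇒ S cat Y cat Y cat Y   [S ::= S cat Y]
S cat Y cat Y cat Y ⇒ S cat Y cat Y cat Y cat Y   [S ::= S cat Y]
S cat Y cat Y cat Y cat Y ⇒ add cat Y cat Y cat Y cat Y   [S ::= add]
add cat Y cat Y cat Y cat Y ⇒ add cat cat cat Y cat Y cat Y   [Y ::= cat]
add cat cat cat Y cat Y cat Y ⇒ add cat cat cat cat cat Y cat Y   [Y ::= cat]
add cat cat cat cat cat Y cat Y ⇒ add cat cat cat cat cat cat cat Y   [Y ::= cat]
add cat cat cat cat cat cat cat Y ⇒ add cat cat cat cat cat cat cat cat   [Y ::= cat]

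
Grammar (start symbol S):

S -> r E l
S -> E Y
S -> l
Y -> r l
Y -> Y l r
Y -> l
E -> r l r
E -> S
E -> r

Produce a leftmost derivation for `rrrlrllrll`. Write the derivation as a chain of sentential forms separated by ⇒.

S ⇒ rEl   [S -> r E l]
rEl ⇒ rSl   [E -> S]
rSl ⇒ rrEll   [S -> r E l]
rrEll ⇒ rrSll   [E -> S]
rrSll ⇒ rrEYll   [S -> E Y]
rrEYll ⇒ rrrlrYll   [E -> r l r]
rrrlrYll ⇒ rrrlrYlrll   [Y -> Y l r]
rrrlrYlrll ⇒ rrrlrllrll   [Y -> l]

S ⇒ rEl ⇒ rSl ⇒ rrEll ⇒ rrSll ⇒ rrEYll ⇒ rrrlrYll ⇒ rrrlrYlrll ⇒ rrrlrllrll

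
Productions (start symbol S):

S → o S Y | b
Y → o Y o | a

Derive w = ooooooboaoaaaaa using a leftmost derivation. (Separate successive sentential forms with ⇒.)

S ⇒ oSY ⇒ ooSYY ⇒ oooSYYY ⇒ ooooSYYYY ⇒ oooooSYYYYY ⇒ ooooooSYYYYYY ⇒ oooooobYYYYYY ⇒ ooooooboYoYYYYY ⇒ ooooooboaoYYYYY ⇒ ooooooboaoaYYYY ⇒ ooooooboaoaaYYY ⇒ ooooooboaoaaaYY ⇒ ooooooboaoaaaaY ⇒ ooooooboaoaaaaa

S ⇒ oSY   [S → o S Y]
oSY ⇒ ooSYY   [S → o S Y]
ooSYY ⇒ oooSYYY   [S → o S Y]
oooSYYY ⇒ ooooSYYYY   [S → o S Y]
ooooSYYYY ⇒ oooooSYYYYY   [S → o S Y]
oooooSYYYYY ⇒ ooooooSYYYYYY   [S → o S Y]
ooooooSYYYYYY ⇒ oooooobYYYYYY   [S → b]
oooooobYYYYYY ⇒ ooooooboYoYYYYY   [Y → o Y o]
ooooooboYoYYYYY ⇒ ooooooboaoYYYYY   [Y → a]
ooooooboaoYYYYY ⇒ ooooooboaoaYYYY   [Y → a]
ooooooboaoaYYYY ⇒ ooooooboaoaaYYY   [Y → a]
ooooooboaoaaYYY ⇒ ooooooboaoaaaYY   [Y → a]
ooooooboaoaaaYY ⇒ ooooooboaoaaaaY   [Y → a]
ooooooboaoaaaaY ⇒ ooooooboaoaaaaa   [Y → a]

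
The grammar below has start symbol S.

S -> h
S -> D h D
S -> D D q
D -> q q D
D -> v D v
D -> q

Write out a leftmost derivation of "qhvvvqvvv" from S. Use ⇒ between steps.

S ⇒ DhD   [S -> D h D]
DhD ⇒ qhD   [D -> q]
qhD ⇒ qhvDv   [D -> v D v]
qhvDv ⇒ qhvvDvv   [D -> v D v]
qhvvDvv ⇒ qhvvvDvvv   [D -> v D v]
qhvvvDvvv ⇒ qhvvvqvvv   [D -> q]

S ⇒ DhD ⇒ qhD ⇒ qhvDv ⇒ qhvvDvv ⇒ qhvvvDvvv ⇒ qhvvvqvvv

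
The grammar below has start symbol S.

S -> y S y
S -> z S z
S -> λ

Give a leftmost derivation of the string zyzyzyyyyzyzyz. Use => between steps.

S => zSz   [S -> z S z]
zSz => zySyz   [S -> y S y]
zySyz => zyzSzyz   [S -> z S z]
zyzSzyz => zyzySyzyz   [S -> y S y]
zyzySyzyz => zyzyzSzyzyz   [S -> z S z]
zyzyzSzyzyz => zyzyzySyzyzyz   [S -> y S y]
zyzyzySyzyzyz => zyzyzyySyyzyzyz   [S -> y S y]
zyzyzyySyyzyzyz => zyzyzyyyyzyzyz   [S -> λ]

S=>zSz=>zySyz=>zyzSzyz=>zyzySyzyz=>zyzyzSzyzyz=>zyzyzySyzyzyz=>zyzyzyySyyzyzyz=>zyzyzyyyyzyzyz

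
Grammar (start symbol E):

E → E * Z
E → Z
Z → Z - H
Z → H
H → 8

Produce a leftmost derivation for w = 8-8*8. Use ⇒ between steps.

E⇒E*Z⇒Z*Z⇒Z-H*Z⇒H-H*Z⇒8-H*Z⇒8-8*Z⇒8-8*H⇒8-8*8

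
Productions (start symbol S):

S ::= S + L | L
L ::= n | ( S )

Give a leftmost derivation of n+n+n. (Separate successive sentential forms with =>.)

S => S+L => S+L+L => L+L+L => n+L+L => n+n+L => n+n+n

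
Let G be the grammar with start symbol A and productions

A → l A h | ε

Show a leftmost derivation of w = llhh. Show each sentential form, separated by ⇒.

A ⇒ lAh   [A → l A h]
lAh ⇒ llAhh   [A → l A h]
llAhh ⇒ llhh   [A → ε]

A ⇒ lAh ⇒ llAhh ⇒ llhh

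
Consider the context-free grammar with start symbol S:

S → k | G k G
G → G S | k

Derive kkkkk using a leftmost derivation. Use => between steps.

S => GkG => kkG => kkGS => kkGSS => kkkSS => kkkkS => kkkkk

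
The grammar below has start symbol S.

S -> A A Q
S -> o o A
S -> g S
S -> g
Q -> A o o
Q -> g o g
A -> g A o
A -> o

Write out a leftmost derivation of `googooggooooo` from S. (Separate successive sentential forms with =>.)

S => AAQ   [S -> A A Q]
AAQ => gAoAQ   [A -> g A o]
gAoAQ => gooAQ   [A -> o]
gooAQ => googAoQ   [A -> g A o]
googAoQ => googooQ   [A -> o]
googooQ => googooAoo   [Q -> A o o]
googooAoo => googoogAooo   [A -> g A o]
googoogAooo => googooggAoooo   [A -> g A o]
googooggAoooo => googooggooooo   [A -> o]

S => AAQ => gAoAQ => gooAQ => googAoQ => googooQ => googooAoo => googoogAooo => googooggAoooo => googooggooooo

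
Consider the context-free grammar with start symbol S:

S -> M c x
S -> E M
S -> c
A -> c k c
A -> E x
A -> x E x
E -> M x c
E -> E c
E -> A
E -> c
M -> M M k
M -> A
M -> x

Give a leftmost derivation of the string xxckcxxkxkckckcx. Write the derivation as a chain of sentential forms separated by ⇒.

S⇒Mcx⇒MMkcx⇒MMkMkcx⇒MMkMkMkcx⇒xMkMkMkcx⇒xAkMkMkcx⇒xxExkMkMkcx⇒xxAxkMkMkcx⇒xxExxkMkMkcx⇒xxAxxkMkMkcx⇒xxckcxxkMkMkcx⇒xxckcxxkxkMkcx⇒xxckcxxkxkAkcx⇒xxckcxxkxkckckcx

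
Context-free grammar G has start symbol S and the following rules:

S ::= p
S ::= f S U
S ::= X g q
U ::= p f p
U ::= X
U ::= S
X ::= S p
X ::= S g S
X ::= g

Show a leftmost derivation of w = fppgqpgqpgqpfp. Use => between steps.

S=>fSU=>fXgqU=>fSpgqU=>fXgqpgqU=>fSpgqpgqU=>fXgqpgqpgqU=>fSpgqpgqpgqU=>fppgqpgqpgqU=>fppgqpgqpgqpfp

S => fSU   [S ::= f S U]
fSU => fXgqU   [S ::= X g q]
fXgqU => fSpgqU   [X ::= S p]
fSpgqU => fXgqpgqU   [S ::= X g q]
fXgqpgqU => fSpgqpgqU   [X ::= S p]
fSpgqpgqU => fXgqpgqpgqU   [S ::= X g q]
fXgqpgqpgqU => fSpgqpgqpgqU   [X ::= S p]
fSpgqpgqpgqU => fppgqpgqpgqU   [S ::= p]
fppgqpgqpgqU => fppgqpgqpgqpfp   [U ::= p f p]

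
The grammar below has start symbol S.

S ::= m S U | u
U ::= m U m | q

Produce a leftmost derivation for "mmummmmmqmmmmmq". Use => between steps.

S => mSU => mmSUU => mmuUU => mmumUmU => mmummUmmU => mmummmUmmmU => mmummmmUmmmmU => mmummmmmUmmmmmU => mmummmmmqmmmmmU => mmummmmmqmmmmmq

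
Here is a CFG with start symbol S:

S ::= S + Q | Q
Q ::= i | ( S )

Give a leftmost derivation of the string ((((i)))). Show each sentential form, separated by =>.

S => Q => (S) => (Q) => ((S)) => ((Q)) => (((S))) => (((Q))) => ((((S)))) => ((((Q)))) => ((((i))))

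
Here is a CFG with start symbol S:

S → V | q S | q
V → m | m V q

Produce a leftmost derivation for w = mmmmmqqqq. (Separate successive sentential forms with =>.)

S=>V=>mVq=>mmVqq=>mmmVqqq=>mmmmVqqqq=>mmmmmqqqq

S => V   [S → V]
V => mVq   [V → m V q]
mVq => mmVqq   [V → m V q]
mmVqq => mmmVqqq   [V → m V q]
mmmVqqq => mmmmVqqqq   [V → m V q]
mmmmVqqqq => mmmmmqqqq   [V → m]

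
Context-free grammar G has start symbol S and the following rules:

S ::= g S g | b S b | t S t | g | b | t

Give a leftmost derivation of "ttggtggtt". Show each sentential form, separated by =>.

S => tSt   [S ::= t S t]
tSt => ttStt   [S ::= t S t]
ttStt => ttgSgtt   [S ::= g S g]
ttgSgtt => ttggSggtt   [S ::= g S g]
ttggSggtt => ttggtggtt   [S ::= t]

S => tSt => ttStt => ttgSgtt => ttggSggtt => ttggtggtt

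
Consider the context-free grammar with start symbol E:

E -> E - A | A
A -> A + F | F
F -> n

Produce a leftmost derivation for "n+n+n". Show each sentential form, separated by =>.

E => A   [E -> A]
A => A+F   [A -> A + F]
A+F => A+F+F   [A -> A + F]
A+F+F => F+F+F   [A -> F]
F+F+F => n+F+F   [F -> n]
n+F+F => n+n+F   [F -> n]
n+n+F => n+n+n   [F -> n]

E=>A=>A+F=>A+F+F=>F+F+F=>n+F+F=>n+n+F=>n+n+n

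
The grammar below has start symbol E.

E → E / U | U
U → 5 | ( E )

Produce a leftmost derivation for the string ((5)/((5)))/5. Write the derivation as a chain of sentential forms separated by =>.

E => E/U => U/U => (E)/U => (E/U)/U => (U/U)/U => ((E)/U)/U => ((U)/U)/U => ((5)/U)/U => ((5)/(E))/U => ((5)/(U))/U => ((5)/((E)))/U => ((5)/((U)))/U => ((5)/((5)))/U => ((5)/((5)))/5

E => E/U   [E → E / U]
E/U => U/U   [E → U]
U/U => (E)/U   [U → ( E )]
(E)/U => (E/U)/U   [E → E / U]
(E/U)/U => (U/U)/U   [E → U]
(U/U)/U => ((E)/U)/U   [U → ( E )]
((E)/U)/U => ((U)/U)/U   [E → U]
((U)/U)/U => ((5)/U)/U   [U → 5]
((5)/U)/U => ((5)/(E))/U   [U → ( E )]
((5)/(E))/U => ((5)/(U))/U   [E → U]
((5)/(U))/U => ((5)/((E)))/U   [U → ( E )]
((5)/((E)))/U => ((5)/((U)))/U   [E → U]
((5)/((U)))/U => ((5)/((5)))/U   [U → 5]
((5)/((5)))/U => ((5)/((5)))/5   [U → 5]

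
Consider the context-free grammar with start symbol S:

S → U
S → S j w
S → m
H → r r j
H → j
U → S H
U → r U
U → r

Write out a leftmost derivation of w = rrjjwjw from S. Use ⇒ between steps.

S ⇒ Sjw   [S → S j w]
Sjw ⇒ Sjwjw   [S → S j w]
Sjwjw ⇒ Ujwjw   [S → U]
Ujwjw ⇒ rUjwjw   [U → r U]
rUjwjw ⇒ rSHjwjw   [U → S H]
rSHjwjw ⇒ rUHjwjw   [S → U]
rUHjwjw ⇒ rrHjwjw   [U → r]
rrHjwjw ⇒ rrjjwjw   [H → j]

S⇒Sjw⇒Sjwjw⇒Ujwjw⇒rUjwjw⇒rSHjwjw⇒rUHjwjw⇒rrHjwjw⇒rrjjwjw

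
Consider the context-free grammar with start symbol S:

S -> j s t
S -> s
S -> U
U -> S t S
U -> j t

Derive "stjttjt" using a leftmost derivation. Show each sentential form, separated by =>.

S => U => StS => UtS => StStS => stStS => stUtS => stjttS => stjttU => stjttjt

S => U   [S -> U]
U => StS   [U -> S t S]
StS => UtS   [S -> U]
UtS => StStS   [U -> S t S]
StStS => stStS   [S -> s]
stStS => stUtS   [S -> U]
stUtS => stjttS   [U -> j t]
stjttS => stjttU   [S -> U]
stjttU => stjttjt   [U -> j t]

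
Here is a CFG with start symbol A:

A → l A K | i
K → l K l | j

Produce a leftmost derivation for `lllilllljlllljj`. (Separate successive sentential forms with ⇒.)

A ⇒ lAK ⇒ llAKK ⇒ lllAKKK ⇒ llliKKK ⇒ lllilKlKK ⇒ lllillKllKK ⇒ lllilllKlllKK ⇒ lllillllKllllKK ⇒ lllilllljllllKK ⇒ lllilllljlllljK ⇒ lllilllljlllljj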